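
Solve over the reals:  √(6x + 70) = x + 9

Square both sides: 6x + 70 = (x + 9)².
Expand and rearrange: x² + 12x + 11 = 0.
Solving gives x = -1 or x = -11.
Check each candidate in the original equation:
  x = -1: √(64) = 8, while x + 9 = 8 — valid.
  x = -11: √(4) = 2, while x + 9 = -2 — extraneous.

x = -1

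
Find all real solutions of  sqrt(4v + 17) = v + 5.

v = -4 or v = -2

Square both sides: 4v + 17 = (v + 5)^2.
Expand and rearrange: v^2 + 6v + 8 = 0.
Solving gives v = -2 or v = -4.
Check each candidate in the original equation:
  v = -2: sqrt(9) = 3, while v + 5 = 3 — valid.
  v = -4: sqrt(1) = 1, while v + 5 = 1 — valid.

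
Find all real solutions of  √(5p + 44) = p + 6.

p = 1

Square both sides: 5p + 44 = (p + 6)².
Expand and rearrange: p² + 7p - 8 = 0.
Solving gives p = 1 or p = -8.
Check each candidate in the original equation:
  p = 1: √(49) = 7, while p + 6 = 7 — valid.
  p = -8: √(4) = 2, while p + 6 = -2 — extraneous.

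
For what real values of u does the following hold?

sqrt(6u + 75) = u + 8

Square both sides: 6u + 75 = (u + 8)^2.
Expand and rearrange: u^2 + 10u - 11 = 0.
Solving gives u = 1 or u = -11.
Check each candidate in the original equation:
  u = 1: sqrt(81) = 9, while u + 8 = 9 — valid.
  u = -11: sqrt(9) = 3, while u + 8 = -3 — extraneous.

u = 1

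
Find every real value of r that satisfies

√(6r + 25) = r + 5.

r = -4 or r = 0

Square both sides: 6r + 25 = (r + 5)².
Expand and rearrange: r² + 4r = 0.
Solving gives r = 0 or r = -4.
Check each candidate in the original equation:
  r = 0: √(25) = 5, while r + 5 = 5 — valid.
  r = -4: √(1) = 1, while r + 5 = 1 — valid.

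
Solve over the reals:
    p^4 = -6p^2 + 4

Let u = p^2. The equation becomes u^2 + 6u - 4 = 0.
By the quadratic formula, u = -3 + sqrt(13) or u = -sqrt(13) - 3.
p^2 = -3 + sqrt(13) gives p = +/-sqrt(-3 + sqrt(13)) ~= +/-0.7782.
p^2 = -sqrt(13) - 3 < 0 has no real solution.

p = -0.7782 or p = 0.7782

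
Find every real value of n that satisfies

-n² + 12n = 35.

n = 5 or n = 7

Bring every term to one side: -n² + 12n - 35 = 0.
Factor: -1(n - 7)(n - 5) = 0.
So n = 7 or n = 5.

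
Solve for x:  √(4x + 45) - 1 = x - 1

x = 9

Isolate the radical: √(4x + 45) = x.
Square both sides: 4x + 45 = (x)².
Expand and rearrange: x² - 4x - 45 = 0.
Solving gives x = 9 or x = -5.
Check each candidate in the original equation:
  x = 9: √(81) = 9, while x = 9 — valid.
  x = -5: √(25) = 5, while x = -5 — extraneous.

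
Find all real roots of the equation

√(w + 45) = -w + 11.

Square both sides: w + 45 = (-w + 11)².
Expand and rearrange: w² - 23w + 76 = 0.
Solving gives w = 19 or w = 4.
Check each candidate in the original equation:
  w = 19: √(64) = 8, while -w + 11 = -8 — extraneous.
  w = 4: √(49) = 7, while -w + 11 = 7 — valid.

w = 4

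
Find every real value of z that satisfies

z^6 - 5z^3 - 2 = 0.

z = -0.7194 or z = 1.7514

Let u = z^3. The equation becomes u^2 - 5u - 2 = 0.
By the quadratic formula, u = 5/2 + sqrt(33)/2 or u = 5/2 - sqrt(33)/2.
z^3 = 5/2 + sqrt(33)/2 gives z = (5/2 + sqrt(33)/2)^(1/3) ~= 1.7514.
z^3 = 5/2 - sqrt(33)/2 gives z = -(-5/2 + sqrt(33)/2)^(1/3) ~= -0.7194.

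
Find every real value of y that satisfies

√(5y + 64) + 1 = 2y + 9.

y = 0

Isolate the radical: √(5y + 64) = 2y + 8.
Square both sides: 5y + 64 = (2y + 8)².
Expand and rearrange: 4y² + 27y = 0.
Solving gives y = 0 or y = -6.75.
Check each candidate in the original equation:
  y = 0: √(64) = 8, while 2y + 8 = 8 — valid.
  y = -6.75: √(30.25) = 5.5, while 2y + 8 = -5.5 — extraneous.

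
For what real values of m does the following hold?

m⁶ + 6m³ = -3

m = -1.7598 or m = -0.8196

Let u = m³. The equation becomes u² + 6u + 3 = 0.
By the quadratic formula, u = -3 + √(6) or u = -3 - √(6).
m³ = -3 + √(6) gives m = -∛(3 - √(6)) ≈ -0.8196.
m³ = -3 - √(6) gives m = -∛(√(6) + 3) ≈ -1.7598.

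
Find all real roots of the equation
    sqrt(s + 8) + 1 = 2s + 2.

s = 1

Isolate the radical: sqrt(s + 8) = 2s + 1.
Square both sides: s + 8 = (2s + 1)^2.
Expand and rearrange: 4s^2 + 3s - 7 = 0.
Solving gives s = 1 or s = -1.75.
Check each candidate in the original equation:
  s = 1: sqrt(9) = 3, while 2s + 1 = 3 — valid.
  s = -1.75: sqrt(6.25) = 2.5, while 2s + 1 = -2.5 — extraneous.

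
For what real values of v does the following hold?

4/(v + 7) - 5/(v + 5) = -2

v = -8.1085 or v = -3.3915

Multiply both sides by (v + 7)(v + 5):
4(v + 5) - 5(v + 7) = -2(v + 7)(v + 5).
Expand and collect terms: -2v² - 23v - 55 = 0.
By the quadratic formula, v = (23 ± √89) / -4, so v ≈ -8.1085 or v ≈ -3.3915.
Neither value makes a denominator zero (v ≠ -7, v ≠ -5), so both are valid.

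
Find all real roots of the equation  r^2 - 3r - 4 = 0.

Factor: (r + 1)(r - 4) = 0.
So r = -1 or r = 4.

r = -1 or r = 4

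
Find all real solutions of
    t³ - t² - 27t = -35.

t = -5.3166 or t = 1.3166 or t = 5

Rearrange: t³ - t² - 27t + 35 = 0.
Possible rational roots are divisors of 35. Testing t = 5 gives 0, so (t - 5) is a factor.
Divide: t³ - t² - 27t + 35 = (t - 5)(t² + 4t - 7).
Apply the quadratic formula to t² + 4t - 7 = 0: t = (-4 ± √44)/2, i.e. t ≈ 1.3166 or t ≈ -5.3166.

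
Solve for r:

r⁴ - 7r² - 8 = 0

Let u = r². The equation becomes u² - 7u - 8 = 0.
Factor: (u - 8)(u + 1) = 0, so u = 8 or u = -1.
r² = 8 gives r = ±2·√(2) ≈ ±2.8284.
r² = -1 < 0 has no real solution.

r = -2.8284 or r = 2.8284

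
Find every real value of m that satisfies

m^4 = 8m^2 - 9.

Let u = m^2. The equation becomes u^2 - 8u + 9 = 0.
By the quadratic formula, u = sqrt(7) + 4 or u = 4 - sqrt(7).
m^2 = sqrt(7) + 4 gives m = +/-sqrt(sqrt(7) + 4) ~= +/-2.5779.
m^2 = 4 - sqrt(7) gives m = +/-sqrt(4 - sqrt(7)) ~= +/-1.1637.

m = -2.5779 or m = -1.1637 or m = 1.1637 or m = 2.5779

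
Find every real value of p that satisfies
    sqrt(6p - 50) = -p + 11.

Square both sides: 6p - 50 = (-p + 11)^2.
Expand and rearrange: p^2 - 28p + 171 = 0.
Solving gives p = 19 or p = 9.
Check each candidate in the original equation:
  p = 19: sqrt(64) = 8, while -p + 11 = -8 — extraneous.
  p = 9: sqrt(4) = 2, while -p + 11 = 2 — valid.

p = 9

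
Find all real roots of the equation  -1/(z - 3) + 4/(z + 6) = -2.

z = -7.9124 or z = 3.4124

Multiply both sides by (z - 3)(z + 6):
-(z + 6) + 4(z - 3) = -2(z - 3)(z + 6).
Expand and collect terms: -2z² - 9z + 54 = 0.
By the quadratic formula, z = (9 ± √513) / -4, so z ≈ -7.9124 or z ≈ 3.4124.
Neither value makes a denominator zero (z ≠ 3, z ≠ -6), so both are valid.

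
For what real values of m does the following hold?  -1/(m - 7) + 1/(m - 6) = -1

Multiply both sides by (m - 7)(m - 6):
-(m - 6) + (m - 7) = -(m - 7)(m - 6).
Expand and collect terms: -m² + 13m - 41 = 0.
By the quadratic formula, m = (-13 ± √5) / -2, so m ≈ 5.382 or m ≈ 7.618.
Neither value makes a denominator zero (m ≠ 7, m ≠ 6), so both are valid.

m = 5.382 or m = 7.618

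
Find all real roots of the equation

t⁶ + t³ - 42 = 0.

Let u = t³. The equation becomes u² + u - 42 = 0.
Factor: (u + 7)(u - 6) = 0, so u = -7 or u = 6.
t³ = -7 gives t = -∛(7) ≈ -1.9129.
t³ = 6 gives t = ∛(6) ≈ 1.8171.

t = -1.9129 or t = 1.8171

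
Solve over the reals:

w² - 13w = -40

Bring every term to one side: w² - 13w + 40 = 0.
Factor: (w - 5)(w - 8) = 0.
So w = 5 or w = 8.

w = 5 or w = 8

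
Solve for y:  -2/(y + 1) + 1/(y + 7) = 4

Multiply both sides by (y + 1)(y + 7):
-2(y + 7) + (y + 1) = 4(y + 1)(y + 7).
Expand and collect terms: 4y^2 + 33y + 41 = 0.
By the quadratic formula, y = (-33 +/- sqrt(433)) / 8, so y ~= -1.5239 or y ~= -6.7261.
Neither value makes a denominator zero (y != -1, y != -7), so both are valid.

y = -6.7261 or y = -1.5239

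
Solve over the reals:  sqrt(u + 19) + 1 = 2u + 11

u = -3

Isolate the radical: sqrt(u + 19) = 2u + 10.
Square both sides: u + 19 = (2u + 10)^2.
Expand and rearrange: 4u^2 + 39u + 81 = 0.
Solving gives u = -3 or u = -6.75.
Check each candidate in the original equation:
  u = -3: sqrt(16) = 4, while 2u + 10 = 4 — valid.
  u = -6.75: sqrt(12.25) = 3.5, while 2u + 10 = -3.5 — extraneous.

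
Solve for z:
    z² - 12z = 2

Rearrange to standard form: z² - 12z - 2 = 0.
Discriminant: (-12)² − 4·1·(-2) = 152.
Quadratic formula: z = (12 ± √152) / 2.
So z = 6 + √(38) ≈ 12.1644 or z = 6 - √(38) ≈ -0.1644.

z = -0.1644 or z = 12.1644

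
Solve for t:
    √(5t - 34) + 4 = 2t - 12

Isolate the radical: √(5t - 34) = 2t - 16.
Square both sides: 5t - 34 = (2t - 16)².
Expand and rearrange: 4t² - 69t + 290 = 0.
Solving gives t = 10 or t = 7.25.
Check each candidate in the original equation:
  t = 10: √(16) = 4, while 2t - 16 = 4 — valid.
  t = 7.25: √(2.25) = 1.5, while 2t - 16 = -1.5 — extraneous.

t = 10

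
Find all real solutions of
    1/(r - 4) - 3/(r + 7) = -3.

Multiply both sides by (r - 4)(r + 7):
(r + 7) - 3(r - 4) = -3(r - 4)(r + 7).
Expand and collect terms: -3r² - 7r + 65 = 0.
By the quadratic formula, r = (7 ± √829) / -6, so r ≈ -5.9654 or r ≈ 3.6321.
Neither value makes a denominator zero (r ≠ 4, r ≠ -7), so both are valid.

r = -5.9654 or r = 3.6321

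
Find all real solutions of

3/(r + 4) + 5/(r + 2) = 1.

Multiply both sides by (r + 4)(r + 2):
3(r + 2) + 5(r + 4) = (r + 4)(r + 2).
Expand and collect terms: r^2 - 2r - 18 = 0.
By the quadratic formula, r = (2 +/- sqrt(76)) / 2, so r ~= 5.3589 or r ~= -3.3589.
Neither value makes a denominator zero (r != -4, r != -2), so both are valid.

r = -3.3589 or r = 5.3589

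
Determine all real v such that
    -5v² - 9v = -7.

v = -2.3866 or v = 0.5866

Rearrange to standard form: -5v² - 9v + 7 = 0.
Discriminant: (-9)² − 4·(-5)·7 = 221.
Quadratic formula: v = (9 ± √221) / (-10).
So v = -√(221)/10 - 9/10 ≈ -2.3866 or v = -9/10 + √(221)/10 ≈ 0.5866.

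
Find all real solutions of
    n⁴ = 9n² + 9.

n = -3.1477 or n = 3.1477

Let u = n². The equation becomes u² - 9u - 9 = 0.
By the quadratic formula, u = 9/2 + 3·√(13)/2 or u = 9/2 - 3·√(13)/2.
n² = 9/2 + 3·√(13)/2 gives n = ±√(9/2 + 3·√(13)/2) ≈ ±3.1477.
n² = 9/2 - 3·√(13)/2 < 0 has no real solution.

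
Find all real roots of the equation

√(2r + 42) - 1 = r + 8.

Isolate the radical: √(2r + 42) = r + 9.
Square both sides: 2r + 42 = (r + 9)².
Expand and rearrange: r² + 16r + 39 = 0.
Solving gives r = -3 or r = -13.
Check each candidate in the original equation:
  r = -3: √(36) = 6, while r + 9 = 6 — valid.
  r = -13: √(16) = 4, while r + 9 = -4 — extraneous.

r = -3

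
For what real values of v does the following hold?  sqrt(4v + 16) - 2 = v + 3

Isolate the radical: sqrt(4v + 16) = v + 5.
Square both sides: 4v + 16 = (v + 5)^2.
Expand and rearrange: v^2 + 6v + 9 = 0.
This gives the repeated root v = -3.
Check in the original equation:
  v = -3: sqrt(4) = 2, while v + 5 = 2 — valid.

v = -3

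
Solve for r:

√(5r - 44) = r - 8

Square both sides: 5r - 44 = (r - 8)².
Expand and rearrange: r² - 21r + 108 = 0.
Solving gives r = 12 or r = 9.
Check each candidate in the original equation:
  r = 12: √(16) = 4, while r - 8 = 4 — valid.
  r = 9: √(1) = 1, while r - 8 = 1 — valid.

r = 9 or r = 12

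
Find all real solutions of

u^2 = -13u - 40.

Bring every term to one side: u^2 + 13u + 40 = 0.
Factor: (u + 8)(u + 5) = 0.
So u = -8 or u = -5.

u = -8 or u = -5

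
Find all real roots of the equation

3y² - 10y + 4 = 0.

y = 0.4648 or y = 2.8685

Discriminant: (-10)² − 4·3·4 = 52.
Quadratic formula: y = (10 ± √52) / 6.
So y = √(13)/3 + 5/3 ≈ 2.8685 or y = 5/3 - √(13)/3 ≈ 0.4648.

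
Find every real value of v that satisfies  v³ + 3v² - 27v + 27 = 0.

Possible rational roots are divisors of 27. Testing v = 3 gives 0, so (v - 3) is a factor.
Divide: v³ + 3v² - 27v + 27 = (v - 3)(v² + 6v - 9).
Apply the quadratic formula to v² + 6v - 9 = 0: v = (-6 ± √72)/2, i.e. v ≈ 1.2426 or v ≈ -7.2426.

v = -7.2426 or v = 1.2426 or v = 3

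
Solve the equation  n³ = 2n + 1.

Rearrange: n³ - 2n - 1 = 0.
Possible rational roots are divisors of -1. Testing n = -1 gives 0, so (n + 1) is a factor.
Divide: n³ - 2n - 1 = (n + 1)(n² - n - 1).
Apply the quadratic formula to n² - n - 1 = 0: n = (1 ± √5)/2, i.e. n ≈ 1.618 or n ≈ -0.618.

n = -1 or n = -0.618 or n = 1.618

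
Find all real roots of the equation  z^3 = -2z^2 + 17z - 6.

z = -5.3723 or z = 0.3723 or z = 3

Rearrange: z^3 + 2z^2 - 17z + 6 = 0.
Possible rational roots are divisors of 6. Testing z = 3 gives 0, so (z - 3) is a factor.
Divide: z^3 + 2z^2 - 17z + 6 = (z - 3)(z^2 + 5z - 2).
Apply the quadratic formula to z^2 + 5z - 2 = 0: z = (-5 +/- sqrt(33))/2, i.e. z ~= 0.3723 or z ~= -5.3723.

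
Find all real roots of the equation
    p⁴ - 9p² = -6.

p = -2.8766 or p = -0.8515 or p = 0.8515 or p = 2.8766

Let u = p². The equation becomes u² - 9u + 6 = 0.
By the quadratic formula, u = √(57)/2 + 9/2 or u = 9/2 - √(57)/2.
p² = √(57)/2 + 9/2 gives p = ±√(√(57)/2 + 9/2) ≈ ±2.8766.
p² = 9/2 - √(57)/2 gives p = ±√(9/2 - √(57)/2) ≈ ±0.8515.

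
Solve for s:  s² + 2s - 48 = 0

s = -8 or s = 6

Factor: (s - 6)(s + 8) = 0.
So s = 6 or s = -8.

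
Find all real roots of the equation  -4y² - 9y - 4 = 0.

Discriminant: (-9)² − 4·(-4)·(-4) = 17.
Quadratic formula: y = (9 ± √17) / (-8).
So y = -9/8 - √(17)/8 ≈ -1.6404 or y = -9/8 + √(17)/8 ≈ -0.6096.

y = -1.6404 or y = -0.6096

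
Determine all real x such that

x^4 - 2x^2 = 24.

Let u = x^2. The equation becomes u^2 - 2u - 24 = 0.
Factor: (u - 6)(u + 4) = 0, so u = 6 or u = -4.
x^2 = 6 gives x = +/-sqrt(6) ~= +/-2.4495.
x^2 = -4 < 0 has no real solution.

x = -2.4495 or x = 2.4495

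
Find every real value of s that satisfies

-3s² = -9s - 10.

s = -0.8629 or s = 3.8629

Rearrange to standard form: -3s² + 9s + 10 = 0.
Discriminant: (9)² − 4·(-3)·10 = 201.
Quadratic formula: s = (-9 ± √201) / (-6).
So s = 3/2 - √(201)/6 ≈ -0.8629 or s = 3/2 + √(201)/6 ≈ 3.8629.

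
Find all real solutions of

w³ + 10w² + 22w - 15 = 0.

w = -5.5414 or w = -5 or w = 0.5414

Possible rational roots are divisors of -15. Testing w = -5 gives 0, so (w + 5) is a factor.
Divide: w³ + 10w² + 22w - 15 = (w + 5)(w² + 5w - 3).
Apply the quadratic formula to w² + 5w - 3 = 0: w = (-5 ± √37)/2, i.e. w ≈ 0.5414 or w ≈ -5.5414.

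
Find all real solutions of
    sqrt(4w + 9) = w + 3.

w = -2 or w = 0

Square both sides: 4w + 9 = (w + 3)^2.
Expand and rearrange: w^2 + 2w = 0.
Solving gives w = 0 or w = -2.
Check each candidate in the original equation:
  w = 0: sqrt(9) = 3, while w + 3 = 3 — valid.
  w = -2: sqrt(1) = 1, while w + 3 = 1 — valid.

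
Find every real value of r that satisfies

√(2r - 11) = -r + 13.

r = 10

Square both sides: 2r - 11 = (-r + 13)².
Expand and rearrange: r² - 28r + 180 = 0.
Solving gives r = 18 or r = 10.
Check each candidate in the original equation:
  r = 18: √(25) = 5, while -r + 13 = -5 — extraneous.
  r = 10: √(9) = 3, while -r + 13 = 3 — valid.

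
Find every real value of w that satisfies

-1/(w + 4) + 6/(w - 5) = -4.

Multiply both sides by (w + 4)(w - 5):
-(w - 5) + 6(w + 4) = -4(w + 4)(w - 5).
Expand and collect terms: -4w^2 - w + 51 = 0.
By the quadratic formula, w = (1 +/- sqrt(817)) / -8, so w ~= -3.6979 or w ~= 3.4479.
Neither value makes a denominator zero (w != -4, w != 5), so both are valid.

w = -3.6979 or w = 3.4479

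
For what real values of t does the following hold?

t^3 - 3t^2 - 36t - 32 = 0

t = -4 or t = -1 or t = 8

Possible rational roots are divisors of -32. Testing t = -4 gives 0, so (t + 4) is a factor.
Divide: t^3 - 3t^2 - 36t - 32 = (t + 4)(t^2 - 7t - 8).
Factor the quadratic: t = 8 or t = -1.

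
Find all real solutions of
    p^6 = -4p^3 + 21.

p = -1.9129 or p = 1.4422

Let u = p^3. The equation becomes u^2 + 4u - 21 = 0.
Factor: (u + 7)(u - 3) = 0, so u = -7 or u = 3.
p^3 = -7 gives p = -(7)^(1/3) ~= -1.9129.
p^3 = 3 gives p = (3)^(1/3) ~= 1.4422.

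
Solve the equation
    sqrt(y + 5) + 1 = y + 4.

Isolate the radical: sqrt(y + 5) = y + 3.
Square both sides: y + 5 = (y + 3)^2.
Expand and rearrange: y^2 + 5y + 4 = 0.
Solving gives y = -1 or y = -4.
Check each candidate in the original equation:
  y = -1: sqrt(4) = 2, while y + 3 = 2 — valid.
  y = -4: sqrt(1) = 1, while y + 3 = -1 — extraneous.

y = -1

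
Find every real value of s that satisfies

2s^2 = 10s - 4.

s = 0.4384 or s = 4.5616

Rearrange to standard form: 2s^2 - 10s + 4 = 0.
Discriminant: (-10)^2 - 4*2*4 = 68.
Quadratic formula: s = (10 +/- sqrt(68)) / 4.
So s = sqrt(17)/2 + 5/2 ~= 4.5616 or s = 5/2 - sqrt(17)/2 ~= 0.4384.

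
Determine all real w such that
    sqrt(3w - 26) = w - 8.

w = 9 or w = 10

Square both sides: 3w - 26 = (w - 8)^2.
Expand and rearrange: w^2 - 19w + 90 = 0.
Solving gives w = 10 or w = 9.
Check each candidate in the original equation:
  w = 10: sqrt(4) = 2, while w - 8 = 2 — valid.
  w = 9: sqrt(1) = 1, while w - 8 = 1 — valid.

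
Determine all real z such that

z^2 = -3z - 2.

z = -2 or z = -1

Bring every term to one side: z^2 + 3z + 2 = 0.
Factor: (z + 2)(z + 1) = 0.
So z = -2 or z = -1.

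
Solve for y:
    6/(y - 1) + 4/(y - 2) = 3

Multiply both sides by (y - 1)(y - 2):
6(y - 2) + 4(y - 1) = 3(y - 1)(y - 2).
Expand and collect terms: 3y² - 19y + 22 = 0.
By the quadratic formula, y = (19 ± √97) / 6, so y ≈ 4.8081 or y ≈ 1.5252.
Neither value makes a denominator zero (y ≠ 1, y ≠ 2), so both are valid.

y = 1.5252 or y = 4.8081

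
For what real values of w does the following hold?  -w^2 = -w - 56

w = -7 or w = 8

Bring every term to one side: -w^2 + w + 56 = 0.
Factor: -1(w + 7)(w - 8) = 0.
So w = -7 or w = 8.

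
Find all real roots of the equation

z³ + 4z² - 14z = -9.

Rearrange: z³ + 4z² - 14z + 9 = 0.
Possible rational roots are divisors of 9. Testing z = 1 gives 0, so (z - 1) is a factor.
Divide: z³ + 4z² - 14z + 9 = (z - 1)(z² + 5z - 9).
Apply the quadratic formula to z² + 5z - 9 = 0: z = (-5 ± √61)/2, i.e. z ≈ 1.4051 or z ≈ -6.4051.

z = -6.4051 or z = 1 or z = 1.4051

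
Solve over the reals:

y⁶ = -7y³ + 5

y = -1.9707 or y = 0.8677

Let u = y³. The equation becomes u² + 7u - 5 = 0.
By the quadratic formula, u = -7/2 + √(69)/2 or u = -√(69)/2 - 7/2.
y³ = -7/2 + √(69)/2 gives y = ∛(-7/2 + √(69)/2) ≈ 0.8677.
y³ = -√(69)/2 - 7/2 gives y = -∛(7/2 + √(69)/2) ≈ -1.9707.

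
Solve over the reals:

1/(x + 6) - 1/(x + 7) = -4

Multiply both sides by (x + 6)(x + 7):
(x + 7) - (x + 6) = -4(x + 6)(x + 7).
Expand and collect terms: -4x^2 - 52x - 169 = 0.
This has the repeated root x = -6.5.
Neither value makes a denominator zero (x != -6, x != -7), so both are valid.

x = -6.5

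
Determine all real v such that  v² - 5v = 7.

v = -1.1401 or v = 6.1401

Rearrange to standard form: v² - 5v - 7 = 0.
Discriminant: (-5)² − 4·1·(-7) = 53.
Quadratic formula: v = (5 ± √53) / 2.
So v = 5/2 + √(53)/2 ≈ 6.1401 or v = 5/2 - √(53)/2 ≈ -1.1401.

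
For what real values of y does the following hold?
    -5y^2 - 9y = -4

Rearrange to standard form: -5y^2 - 9y + 4 = 0.
Discriminant: (-9)^2 - 4*(-5)*4 = 161.
Quadratic formula: y = (9 +/- sqrt(161)) / (-10).
So y = -sqrt(161)/10 - 9/10 ~= -2.1689 or y = -9/10 + sqrt(161)/10 ~= 0.3689.

y = -2.1689 or y = 0.3689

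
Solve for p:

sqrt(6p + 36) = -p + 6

Square both sides: 6p + 36 = (-p + 6)^2.
Expand and rearrange: p^2 - 18p = 0.
Solving gives p = 18 or p = 0.
Check each candidate in the original equation:
  p = 18: sqrt(144) = 12, while -p + 6 = -12 — extraneous.
  p = 0: sqrt(36) = 6, while -p + 6 = 6 — valid.

p = 0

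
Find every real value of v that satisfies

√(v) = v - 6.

Square both sides: v = (v - 6)².
Expand and rearrange: v² - 13v + 36 = 0.
Solving gives v = 9 or v = 4.
Check each candidate in the original equation:
  v = 9: √(9) = 3, while v - 6 = 3 — valid.
  v = 4: √(4) = 2, while v - 6 = -2 — extraneous.

v = 9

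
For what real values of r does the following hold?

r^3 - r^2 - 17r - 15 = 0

Possible rational roots are divisors of -15. Testing r = -3 gives 0, so (r + 3) is a factor.
Divide: r^3 - r^2 - 17r - 15 = (r + 3)(r^2 - 4r - 5).
Factor the quadratic: r = 5 or r = -1.

r = -3 or r = -1 or r = 5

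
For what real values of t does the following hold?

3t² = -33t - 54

t = -9 or t = -2

Bring every term to one side: 3t² + 33t + 54 = 0.
Factor: 3(t + 2)(t + 9) = 0.
So t = -2 or t = -9.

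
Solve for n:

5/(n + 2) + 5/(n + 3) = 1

n = -2.5249 or n = 7.5249

Multiply both sides by (n + 2)(n + 3):
5(n + 3) + 5(n + 2) = (n + 2)(n + 3).
Expand and collect terms: n² - 5n - 19 = 0.
By the quadratic formula, n = (5 ± √101) / 2, so n ≈ 7.5249 or n ≈ -2.5249.
Neither value makes a denominator zero (n ≠ -2, n ≠ -3), so both are valid.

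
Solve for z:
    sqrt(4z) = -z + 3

Square both sides: 4z = (-z + 3)^2.
Expand and rearrange: z^2 - 10z + 9 = 0.
Solving gives z = 9 or z = 1.
Check each candidate in the original equation:
  z = 9: sqrt(36) = 6, while -z + 3 = -6 — extraneous.
  z = 1: sqrt(4) = 2, while -z + 3 = 2 — valid.

z = 1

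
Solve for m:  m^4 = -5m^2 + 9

m = -1.1854 or m = 1.1854

Let u = m^2. The equation becomes u^2 + 5u - 9 = 0.
By the quadratic formula, u = -5/2 + sqrt(61)/2 or u = -sqrt(61)/2 - 5/2.
m^2 = -5/2 + sqrt(61)/2 gives m = +/-sqrt(-5/2 + sqrt(61)/2) ~= +/-1.1854.
m^2 = -sqrt(61)/2 - 5/2 < 0 has no real solution.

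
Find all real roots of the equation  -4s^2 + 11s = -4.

s = -0.3252 or s = 3.0752

Rearrange to standard form: -4s^2 + 11s + 4 = 0.
Discriminant: (11)^2 - 4*(-4)*4 = 185.
Quadratic formula: s = (-11 +/- sqrt(185)) / (-8).
So s = 11/8 - sqrt(185)/8 ~= -0.3252 or s = 11/8 + sqrt(185)/8 ~= 3.0752.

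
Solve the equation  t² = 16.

t = -4 or t = 4

Bring every term to one side: t² - 16 = 0.
Factor: (t - 4)(t + 4) = 0.
So t = 4 or t = -4.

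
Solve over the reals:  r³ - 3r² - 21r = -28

r = -4 or r = 1.2087 or r = 5.7913

Rearrange: r³ - 3r² - 21r + 28 = 0.
Possible rational roots are divisors of 28. Testing r = -4 gives 0, so (r + 4) is a factor.
Divide: r³ - 3r² - 21r + 28 = (r + 4)(r² - 7r + 7).
Apply the quadratic formula to r² - 7r + 7 = 0: r = (7 ± √21)/2, i.e. r ≈ 5.7913 or r ≈ 1.2087.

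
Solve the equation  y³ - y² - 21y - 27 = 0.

y = -3 or y = -1.6056 or y = 5.6056

Possible rational roots are divisors of -27. Testing y = -3 gives 0, so (y + 3) is a factor.
Divide: y³ - y² - 21y - 27 = (y + 3)(y² - 4y - 9).
Apply the quadratic formula to y² - 4y - 9 = 0: y = (4 ± √52)/2, i.e. y ≈ 5.6056 or y ≈ -1.6056.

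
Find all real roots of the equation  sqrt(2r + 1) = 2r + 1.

Square both sides: 2r + 1 = (2r + 1)^2.
Expand and rearrange: 4r^2 + 2r = 0.
Solving gives r = 0 or r = -0.5.
Check each candidate in the original equation:
  r = 0: sqrt(1) = 1, while 2r + 1 = 1 — valid.
  r = -0.5: sqrt(0) = 0, while 2r + 1 = 0 — valid.

r = -0.5 or r = 0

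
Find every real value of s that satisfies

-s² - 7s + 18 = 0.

Factor: -1(s + 9)(s - 2) = 0.
So s = -9 or s = 2.

s = -9 or s = 2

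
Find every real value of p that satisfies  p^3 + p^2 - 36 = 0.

p = 3

Possible rational roots are divisors of -36. Testing p = 3 gives 0, so (p - 3) is a factor.
Divide: p^3 + p^2 - 36 = (p - 3)(p^2 + 4p + 12).
The quadratic p^2 + 4p + 12 has discriminant -32 < 0, so no further real roots.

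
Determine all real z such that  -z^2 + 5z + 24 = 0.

Factor: -1(z + 3)(z - 8) = 0.
So z = -3 or z = 8.

z = -3 or z = 8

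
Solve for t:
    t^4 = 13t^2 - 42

Let u = t^2. The equation becomes u^2 - 13u + 42 = 0.
Factor: (u - 7)(u - 6) = 0, so u = 7 or u = 6.
t^2 = 7 gives t = +/-sqrt(7) ~= +/-2.6458.
t^2 = 6 gives t = +/-sqrt(6) ~= +/-2.4495.

t = -2.6458 or t = -2.4495 or t = 2.4495 or t = 2.6458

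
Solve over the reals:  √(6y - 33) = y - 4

y = 7

Square both sides: 6y - 33 = (y - 4)².
Expand and rearrange: y² - 14y + 49 = 0.
This gives the repeated root y = 7.
Check in the original equation:
  y = 7: √(9) = 3, while y - 4 = 3 — valid.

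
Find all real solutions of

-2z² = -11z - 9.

z = -0.7231 or z = 6.2231

Rearrange to standard form: -2z² + 11z + 9 = 0.
Discriminant: (11)² − 4·(-2)·9 = 193.
Quadratic formula: z = (-11 ± √193) / (-4).
So z = 11/4 - √(193)/4 ≈ -0.7231 or z = 11/4 + √(193)/4 ≈ 6.2231.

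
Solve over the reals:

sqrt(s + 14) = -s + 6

Square both sides: s + 14 = (-s + 6)^2.
Expand and rearrange: s^2 - 13s + 22 = 0.
Solving gives s = 11 or s = 2.
Check each candidate in the original equation:
  s = 11: sqrt(25) = 5, while -s + 6 = -5 — extraneous.
  s = 2: sqrt(16) = 4, while -s + 6 = 4 — valid.

s = 2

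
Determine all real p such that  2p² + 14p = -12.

p = -6 or p = -1

Bring every term to one side: 2p² + 14p + 12 = 0.
Factor: 2(p + 1)(p + 6) = 0.
So p = -1 or p = -6.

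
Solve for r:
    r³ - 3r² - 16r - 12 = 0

Possible rational roots are divisors of -12. Testing r = -2 gives 0, so (r + 2) is a factor.
Divide: r³ - 3r² - 16r - 12 = (r + 2)(r² - 5r - 6).
Factor the quadratic: r = 6 or r = -1.

r = -2 or r = -1 or r = 6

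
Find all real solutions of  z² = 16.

z = -4 or z = 4

Bring every term to one side: z² - 16 = 0.
Factor: (z - 4)(z + 4) = 0.
So z = 4 or z = -4.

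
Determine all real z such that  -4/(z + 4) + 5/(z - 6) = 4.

z = -4.8971 or z = 7.1471

Multiply both sides by (z + 4)(z - 6):
-4(z - 6) + 5(z + 4) = 4(z + 4)(z - 6).
Expand and collect terms: 4z^2 - 9z - 140 = 0.
By the quadratic formula, z = (9 +/- sqrt(2321)) / 8, so z ~= 7.1471 or z ~= -4.8971.
Neither value makes a denominator zero (z != -4, z != 6), so both are valid.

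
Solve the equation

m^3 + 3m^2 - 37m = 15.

m = -7.6056 or m = -0.3944 or m = 5

Rearrange: m^3 + 3m^2 - 37m - 15 = 0.
Possible rational roots are divisors of -15. Testing m = 5 gives 0, so (m - 5) is a factor.
Divide: m^3 + 3m^2 - 37m - 15 = (m - 5)(m^2 + 8m + 3).
Apply the quadratic formula to m^2 + 8m + 3 = 0: m = (-8 +/- sqrt(52))/2, i.e. m ~= -0.3944 or m ~= -7.6056.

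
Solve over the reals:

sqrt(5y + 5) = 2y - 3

y = 4

Square both sides: 5y + 5 = (2y - 3)^2.
Expand and rearrange: 4y^2 - 17y + 4 = 0.
Solving gives y = 4 or y = 0.25.
Check each candidate in the original equation:
  y = 4: sqrt(25) = 5, while 2y - 3 = 5 — valid.
  y = 0.25: sqrt(6.25) = 2.5, while 2y - 3 = -2.5 — extraneous.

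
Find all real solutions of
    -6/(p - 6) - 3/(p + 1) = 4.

Multiply both sides by (p - 6)(p + 1):
-6(p + 1) - 3(p - 6) = 4(p - 6)(p + 1).
Expand and collect terms: 4p² - 11p - 36 = 0.
By the quadratic formula, p = (11 ± √697) / 8, so p ≈ 4.6751 or p ≈ -1.9251.
Neither value makes a denominator zero (p ≠ 6, p ≠ -1), so both are valid.

p = -1.9251 or p = 4.6751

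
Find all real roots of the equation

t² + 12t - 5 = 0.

t = -12.4031 or t = 0.4031

Discriminant: (12)² − 4·1·(-5) = 164.
Quadratic formula: t = (-12 ± √164) / 2.
So t = -6 + √(41) ≈ 0.4031 or t = -√(41) - 6 ≈ -12.4031.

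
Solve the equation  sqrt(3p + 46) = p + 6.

p = 1

Square both sides: 3p + 46 = (p + 6)^2.
Expand and rearrange: p^2 + 9p - 10 = 0.
Solving gives p = 1 or p = -10.
Check each candidate in the original equation:
  p = 1: sqrt(49) = 7, while p + 6 = 7 — valid.
  p = -10: sqrt(16) = 4, while p + 6 = -4 — extraneous.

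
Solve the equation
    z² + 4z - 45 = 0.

z = -9 or z = 5

Factor: (z + 9)(z - 5) = 0.
So z = -9 or z = 5.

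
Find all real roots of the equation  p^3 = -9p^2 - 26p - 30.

p = -5

Rearrange: p^3 + 9p^2 + 26p + 30 = 0.
Possible rational roots are divisors of 30. Testing p = -5 gives 0, so (p + 5) is a factor.
Divide: p^3 + 9p^2 + 26p + 30 = (p + 5)(p^2 + 4p + 6).
The quadratic p^2 + 4p + 6 has discriminant -8 < 0, so no further real roots.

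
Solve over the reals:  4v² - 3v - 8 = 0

v = -1.0881 or v = 1.8381

Discriminant: (-3)² − 4·4·(-8) = 137.
Quadratic formula: v = (3 ± √137) / 8.
So v = 3/8 + √(137)/8 ≈ 1.8381 or v = 3/8 - √(137)/8 ≈ -1.0881.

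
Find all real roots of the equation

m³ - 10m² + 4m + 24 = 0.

m = -1.2915 or m = 2 or m = 9.2915

Possible rational roots are divisors of 24. Testing m = 2 gives 0, so (m - 2) is a factor.
Divide: m³ - 10m² + 4m + 24 = (m - 2)(m² - 8m - 12).
Apply the quadratic formula to m² - 8m - 12 = 0: m = (8 ± √112)/2, i.e. m ≈ 9.2915 or m ≈ -1.2915.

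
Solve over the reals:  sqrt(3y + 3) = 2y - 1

Square both sides: 3y + 3 = (2y - 1)^2.
Expand and rearrange: 4y^2 - 7y - 2 = 0.
Solving gives y = 2 or y = -0.25.
Check each candidate in the original equation:
  y = 2: sqrt(9) = 3, while 2y - 1 = 3 — valid.
  y = -0.25: sqrt(2.25) = 1.5, while 2y - 1 = -1.5 — extraneous.

y = 2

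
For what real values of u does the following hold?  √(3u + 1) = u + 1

u = 0 or u = 1

Square both sides: 3u + 1 = (u + 1)².
Expand and rearrange: u² - u = 0.
Solving gives u = 1 or u = 0.
Check each candidate in the original equation:
  u = 1: √(4) = 2, while u + 1 = 2 — valid.
  u = 0: √(1) = 1, while u + 1 = 1 — valid.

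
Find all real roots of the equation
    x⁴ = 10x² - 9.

Let u = x². The equation becomes u² - 10u + 9 = 0.
Factor: (u - 1)(u - 9) = 0, so u = 1 or u = 9.
x² = 1 gives x = ±1.
x² = 9 gives x = ±3.

x = -3 or x = -1 or x = 1 or x = 3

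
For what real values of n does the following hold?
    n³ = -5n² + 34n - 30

Rearrange: n³ + 5n² - 34n + 30 = 0.
Possible rational roots are divisors of 30. Testing n = 3 gives 0, so (n - 3) is a factor.
Divide: n³ + 5n² - 34n + 30 = (n - 3)(n² + 8n - 10).
Apply the quadratic formula to n² + 8n - 10 = 0: n = (-8 ± √104)/2, i.e. n ≈ 1.099 or n ≈ -9.099.

n = -9.099 or n = 1.099 or n = 3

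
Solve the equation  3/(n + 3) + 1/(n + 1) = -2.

Multiply both sides by (n + 3)(n + 1):
3(n + 1) + (n + 3) = -2(n + 3)(n + 1).
Expand and collect terms: -2n² - 12n - 12 = 0.
By the quadratic formula, n = (12 ± √48) / -4, so n ≈ -4.7321 or n ≈ -1.2679.
Neither value makes a denominator zero (n ≠ -3, n ≠ -1), so both are valid.

n = -4.7321 or n = -1.2679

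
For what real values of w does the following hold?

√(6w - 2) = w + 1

Square both sides: 6w - 2 = (w + 1)².
Expand and rearrange: w² - 4w + 3 = 0.
Solving gives w = 3 or w = 1.
Check each candidate in the original equation:
  w = 3: √(16) = 4, while w + 1 = 4 — valid.
  w = 1: √(4) = 2, while w + 1 = 2 — valid.

w = 1 or w = 3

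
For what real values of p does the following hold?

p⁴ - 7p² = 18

Let u = p². The equation becomes u² - 7u - 18 = 0.
Factor: (u - 9)(u + 2) = 0, so u = 9 or u = -2.
p² = 9 gives p = ±3.
p² = -2 < 0 has no real solution.

p = -3 or p = 3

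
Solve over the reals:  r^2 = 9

Bring every term to one side: r^2 - 9 = 0.
Factor: (r + 3)(r - 3) = 0.
So r = -3 or r = 3.

r = -3 or r = 3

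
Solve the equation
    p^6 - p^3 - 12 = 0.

p = -1.4422 or p = 1.5874

Let u = p^3. The equation becomes u^2 - u - 12 = 0.
Factor: (u + 3)(u - 4) = 0, so u = -3 or u = 4.
p^3 = -3 gives p = -(3)^(1/3) ~= -1.4422.
p^3 = 4 gives p = (4)^(1/3) ~= 1.5874.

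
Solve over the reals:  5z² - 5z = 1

z = -0.1708 or z = 1.1708

Rearrange to standard form: 5z² - 5z - 1 = 0.
Discriminant: (-5)² − 4·5·(-1) = 45.
Quadratic formula: z = (5 ± √45) / 10.
So z = 1/2 + 3·√(5)/10 ≈ 1.1708 or z = 1/2 - 3·√(5)/10 ≈ -0.1708.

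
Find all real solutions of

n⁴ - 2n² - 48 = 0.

Let u = n². The equation becomes u² - 2u - 48 = 0.
Factor: (u + 6)(u - 8) = 0, so u = -6 or u = 8.
n² = -6 < 0 has no real solution.
n² = 8 gives n = ±2·√(2) ≈ ±2.8284.

n = -2.8284 or n = 2.8284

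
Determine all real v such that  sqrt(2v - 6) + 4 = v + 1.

v = 3 or v = 5

Isolate the radical: sqrt(2v - 6) = v - 3.
Square both sides: 2v - 6 = (v - 3)^2.
Expand and rearrange: v^2 - 8v + 15 = 0.
Solving gives v = 5 or v = 3.
Check each candidate in the original equation:
  v = 5: sqrt(4) = 2, while v - 3 = 2 — valid.
  v = 3: sqrt(0) = 0, while v - 3 = 0 — valid.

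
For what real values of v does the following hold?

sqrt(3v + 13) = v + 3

Square both sides: 3v + 13 = (v + 3)^2.
Expand and rearrange: v^2 + 3v - 4 = 0.
Solving gives v = 1 or v = -4.
Check each candidate in the original equation:
  v = 1: sqrt(16) = 4, while v + 3 = 4 — valid.
  v = -4: sqrt(1) = 1, while v + 3 = -1 — extraneous.

v = 1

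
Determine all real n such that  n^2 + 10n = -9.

Bring every term to one side: n^2 + 10n + 9 = 0.
Factor: (n + 9)(n + 1) = 0.
So n = -9 or n = -1.

n = -9 or n = -1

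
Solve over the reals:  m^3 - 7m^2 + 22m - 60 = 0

m = 5

Possible rational roots are divisors of -60. Testing m = 5 gives 0, so (m - 5) is a factor.
Divide: m^3 - 7m^2 + 22m - 60 = (m - 5)(m^2 - 2m + 12).
The quadratic m^2 - 2m + 12 has discriminant -44 < 0, so no further real roots.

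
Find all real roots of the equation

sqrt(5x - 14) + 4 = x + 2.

x = 3 or x = 6

Isolate the radical: sqrt(5x - 14) = x - 2.
Square both sides: 5x - 14 = (x - 2)^2.
Expand and rearrange: x^2 - 9x + 18 = 0.
Solving gives x = 6 or x = 3.
Check each candidate in the original equation:
  x = 6: sqrt(16) = 4, while x - 2 = 4 — valid.
  x = 3: sqrt(1) = 1, while x - 2 = 1 — valid.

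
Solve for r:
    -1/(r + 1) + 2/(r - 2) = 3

r = -1.277 or r = 2.6103

Multiply both sides by (r + 1)(r - 2):
-(r - 2) + 2(r + 1) = 3(r + 1)(r - 2).
Expand and collect terms: 3r^2 - 4r - 10 = 0.
By the quadratic formula, r = (4 +/- sqrt(136)) / 6, so r ~= 2.6103 or r ~= -1.277.
Neither value makes a denominator zero (r != -1, r != 2), so both are valid.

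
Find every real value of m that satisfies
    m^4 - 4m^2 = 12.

m = -2.4495 or m = 2.4495

Let u = m^2. The equation becomes u^2 - 4u - 12 = 0.
Factor: (u + 2)(u - 6) = 0, so u = -2 or u = 6.
m^2 = -2 < 0 has no real solution.
m^2 = 6 gives m = +/-sqrt(6) ~= +/-2.4495.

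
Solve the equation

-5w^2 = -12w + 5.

Rearrange to standard form: -5w^2 + 12w - 5 = 0.
Discriminant: (12)^2 - 4*(-5)*(-5) = 44.
Quadratic formula: w = (-12 +/- sqrt(44)) / (-10).
So w = 6/5 - sqrt(11)/5 ~= 0.5367 or w = sqrt(11)/5 + 6/5 ~= 1.8633.

w = 0.5367 or w = 1.8633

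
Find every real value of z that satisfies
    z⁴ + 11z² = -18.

Let u = z². The equation becomes u² + 11u + 18 = 0.
Factor: (u + 2)(u + 9) = 0, so u = -2 or u = -9.
z² = -2 < 0 has no real solution.
z² = -9 < 0 has no real solution.

No real solutions.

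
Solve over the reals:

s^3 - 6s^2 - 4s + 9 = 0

Possible rational roots are divisors of 9. Testing s = 1 gives 0, so (s - 1) is a factor.
Divide: s^3 - 6s^2 - 4s + 9 = (s - 1)(s^2 - 5s - 9).
Apply the quadratic formula to s^2 - 5s - 9 = 0: s = (5 +/- sqrt(61))/2, i.e. s ~= 6.4051 or s ~= -1.4051.

s = -1.4051 or s = 1 or s = 6.4051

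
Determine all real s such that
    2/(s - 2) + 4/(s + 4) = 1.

Multiply both sides by (s - 2)(s + 4):
2(s + 4) + 4(s - 2) = (s - 2)(s + 4).
Expand and collect terms: s^2 - 4s - 8 = 0.
By the quadratic formula, s = (4 +/- sqrt(48)) / 2, so s ~= 5.4641 or s ~= -1.4641.
Neither value makes a denominator zero (s != 2, s != -4), so both are valid.

s = -1.4641 or s = 5.4641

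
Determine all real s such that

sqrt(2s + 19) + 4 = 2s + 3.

Isolate the radical: sqrt(2s + 19) = 2s - 1.
Square both sides: 2s + 19 = (2s - 1)^2.
Expand and rearrange: 4s^2 - 6s - 18 = 0.
Solving gives s = 3 or s = -1.5.
Check each candidate in the original equation:
  s = 3: sqrt(25) = 5, while 2s - 1 = 5 — valid.
  s = -1.5: sqrt(16) = 4, while 2s - 1 = -4 — extraneous.

s = 3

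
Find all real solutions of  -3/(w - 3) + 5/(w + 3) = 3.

w = -0.7208 or w = 1.3874

Multiply both sides by (w - 3)(w + 3):
-3(w + 3) + 5(w - 3) = 3(w - 3)(w + 3).
Expand and collect terms: 3w^2 - 2w - 3 = 0.
By the quadratic formula, w = (2 +/- sqrt(40)) / 6, so w ~= 1.3874 or w ~= -0.7208.
Neither value makes a denominator zero (w != 3, w != -3), so both are valid.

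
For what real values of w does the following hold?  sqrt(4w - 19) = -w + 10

w = 7

Square both sides: 4w - 19 = (-w + 10)^2.
Expand and rearrange: w^2 - 24w + 119 = 0.
Solving gives w = 17 or w = 7.
Check each candidate in the original equation:
  w = 17: sqrt(49) = 7, while -w + 10 = -7 — extraneous.
  w = 7: sqrt(9) = 3, while -w + 10 = 3 — valid.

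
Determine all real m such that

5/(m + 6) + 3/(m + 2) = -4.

m = -7.4495 or m = -2.5505

Multiply both sides by (m + 6)(m + 2):
5(m + 2) + 3(m + 6) = -4(m + 6)(m + 2).
Expand and collect terms: -4m^2 - 40m - 76 = 0.
By the quadratic formula, m = (40 +/- sqrt(384)) / -8, so m ~= -7.4495 or m ~= -2.5505.
Neither value makes a denominator zero (m != -6, m != -2), so both are valid.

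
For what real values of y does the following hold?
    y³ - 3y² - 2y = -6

y = -1.4142 or y = 1.4142 or y = 3

Rearrange: y³ - 3y² - 2y + 6 = 0.
Possible rational roots are divisors of 6. Testing y = 3 gives 0, so (y - 3) is a factor.
Divide: y³ - 3y² - 2y + 6 = (y - 3)(y² - 2).
Apply the quadratic formula to y² - 2 = 0: y = (0 ± √8)/2, i.e. y ≈ 1.4142 or y ≈ -1.4142.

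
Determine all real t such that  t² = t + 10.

t = -2.7016 or t = 3.7016

Rearrange to standard form: t² - t - 10 = 0.
Discriminant: (-1)² − 4·1·(-10) = 41.
Quadratic formula: t = (1 ± √41) / 2.
So t = 1/2 + √(41)/2 ≈ 3.7016 or t = 1/2 - √(41)/2 ≈ -2.7016.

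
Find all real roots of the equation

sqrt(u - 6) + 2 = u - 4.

Isolate the radical: sqrt(u - 6) = u - 6.
Square both sides: u - 6 = (u - 6)^2.
Expand and rearrange: u^2 - 13u + 42 = 0.
Solving gives u = 7 or u = 6.
Check each candidate in the original equation:
  u = 7: sqrt(1) = 1, while u - 6 = 1 — valid.
  u = 6: sqrt(0) = 0, while u - 6 = 0 — valid.

u = 6 or u = 7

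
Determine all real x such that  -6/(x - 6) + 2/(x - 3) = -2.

x = 2.4586 or x = 8.5414

Multiply both sides by (x - 6)(x - 3):
-6(x - 3) + 2(x - 6) = -2(x - 6)(x - 3).
Expand and collect terms: -2x^2 + 22x - 42 = 0.
By the quadratic formula, x = (-22 +/- sqrt(148)) / -4, so x ~= 2.4586 or x ~= 8.5414.
Neither value makes a denominator zero (x != 6, x != 3), so both are valid.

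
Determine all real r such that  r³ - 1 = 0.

r = 1

Possible rational roots are divisors of -1. Testing r = 1 gives 0, so (r - 1) is a factor.
Divide: r³ - 1 = (r - 1)(r² + r + 1).
The quadratic r² + r + 1 has discriminant -3 < 0, so no further real roots.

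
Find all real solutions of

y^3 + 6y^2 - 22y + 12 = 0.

Possible rational roots are divisors of 12. Testing y = 2 gives 0, so (y - 2) is a factor.
Divide: y^3 + 6y^2 - 22y + 12 = (y - 2)(y^2 + 8y - 6).
Apply the quadratic formula to y^2 + 8y - 6 = 0: y = (-8 +/- sqrt(88))/2, i.e. y ~= 0.6904 or y ~= -8.6904.

y = -8.6904 or y = 0.6904 or y = 2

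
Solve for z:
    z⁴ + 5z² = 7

Let u = z². The equation becomes u² + 5u - 7 = 0.
By the quadratic formula, u = -5/2 + √(53)/2 or u = -√(53)/2 - 5/2.
z² = -5/2 + √(53)/2 gives z = ±√(-5/2 + √(53)/2) ≈ ±1.0677.
z² = -√(53)/2 - 5/2 < 0 has no real solution.

z = -1.0677 or z = 1.0677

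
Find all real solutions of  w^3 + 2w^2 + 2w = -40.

Rearrange: w^3 + 2w^2 + 2w + 40 = 0.
Possible rational roots are divisors of 40. Testing w = -4 gives 0, so (w + 4) is a factor.
Divide: w^3 + 2w^2 + 2w + 40 = (w + 4)(w^2 - 2w + 10).
The quadratic w^2 - 2w + 10 has discriminant -36 < 0, so no further real roots.

w = -4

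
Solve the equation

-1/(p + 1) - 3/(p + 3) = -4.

p = -2.366 or p = -0.634

Multiply both sides by (p + 1)(p + 3):
-(p + 3) - 3(p + 1) = -4(p + 1)(p + 3).
Expand and collect terms: -4p^2 - 12p - 6 = 0.
By the quadratic formula, p = (12 +/- sqrt(48)) / -8, so p ~= -2.366 or p ~= -0.634.
Neither value makes a denominator zero (p != -1, p != -3), so both are valid.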